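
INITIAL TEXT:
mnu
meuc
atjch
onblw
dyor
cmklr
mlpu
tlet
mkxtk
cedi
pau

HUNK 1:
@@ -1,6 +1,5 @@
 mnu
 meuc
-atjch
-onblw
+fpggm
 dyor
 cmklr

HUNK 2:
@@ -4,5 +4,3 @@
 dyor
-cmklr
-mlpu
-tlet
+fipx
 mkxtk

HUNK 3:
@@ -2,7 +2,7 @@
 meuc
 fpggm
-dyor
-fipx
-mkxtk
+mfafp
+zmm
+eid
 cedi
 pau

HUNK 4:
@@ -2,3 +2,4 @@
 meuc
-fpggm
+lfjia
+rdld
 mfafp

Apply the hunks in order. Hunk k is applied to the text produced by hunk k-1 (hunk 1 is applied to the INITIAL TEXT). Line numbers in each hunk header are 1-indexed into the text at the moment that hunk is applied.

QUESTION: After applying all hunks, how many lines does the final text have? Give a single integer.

Hunk 1: at line 1 remove [atjch,onblw] add [fpggm] -> 10 lines: mnu meuc fpggm dyor cmklr mlpu tlet mkxtk cedi pau
Hunk 2: at line 4 remove [cmklr,mlpu,tlet] add [fipx] -> 8 lines: mnu meuc fpggm dyor fipx mkxtk cedi pau
Hunk 3: at line 2 remove [dyor,fipx,mkxtk] add [mfafp,zmm,eid] -> 8 lines: mnu meuc fpggm mfafp zmm eid cedi pau
Hunk 4: at line 2 remove [fpggm] add [lfjia,rdld] -> 9 lines: mnu meuc lfjia rdld mfafp zmm eid cedi pau
Final line count: 9

Answer: 9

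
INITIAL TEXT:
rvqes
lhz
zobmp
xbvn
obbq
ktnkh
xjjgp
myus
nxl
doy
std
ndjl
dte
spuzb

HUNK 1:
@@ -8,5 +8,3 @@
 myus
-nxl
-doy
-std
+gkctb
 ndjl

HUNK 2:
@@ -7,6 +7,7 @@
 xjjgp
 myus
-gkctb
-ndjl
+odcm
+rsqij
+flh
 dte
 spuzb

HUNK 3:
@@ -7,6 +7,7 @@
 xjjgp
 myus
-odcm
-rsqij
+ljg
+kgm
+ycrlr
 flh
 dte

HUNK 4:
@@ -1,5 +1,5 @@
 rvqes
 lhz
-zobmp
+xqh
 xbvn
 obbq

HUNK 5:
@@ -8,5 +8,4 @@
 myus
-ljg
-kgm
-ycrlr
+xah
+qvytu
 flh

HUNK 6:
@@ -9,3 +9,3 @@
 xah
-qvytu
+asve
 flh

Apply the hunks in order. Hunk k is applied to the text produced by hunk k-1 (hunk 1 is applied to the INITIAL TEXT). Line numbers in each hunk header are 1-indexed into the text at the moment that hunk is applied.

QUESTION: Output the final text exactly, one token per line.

Hunk 1: at line 8 remove [nxl,doy,std] add [gkctb] -> 12 lines: rvqes lhz zobmp xbvn obbq ktnkh xjjgp myus gkctb ndjl dte spuzb
Hunk 2: at line 7 remove [gkctb,ndjl] add [odcm,rsqij,flh] -> 13 lines: rvqes lhz zobmp xbvn obbq ktnkh xjjgp myus odcm rsqij flh dte spuzb
Hunk 3: at line 7 remove [odcm,rsqij] add [ljg,kgm,ycrlr] -> 14 lines: rvqes lhz zobmp xbvn obbq ktnkh xjjgp myus ljg kgm ycrlr flh dte spuzb
Hunk 4: at line 1 remove [zobmp] add [xqh] -> 14 lines: rvqes lhz xqh xbvn obbq ktnkh xjjgp myus ljg kgm ycrlr flh dte spuzb
Hunk 5: at line 8 remove [ljg,kgm,ycrlr] add [xah,qvytu] -> 13 lines: rvqes lhz xqh xbvn obbq ktnkh xjjgp myus xah qvytu flh dte spuzb
Hunk 6: at line 9 remove [qvytu] add [asve] -> 13 lines: rvqes lhz xqh xbvn obbq ktnkh xjjgp myus xah asve flh dte spuzb

Answer: rvqes
lhz
xqh
xbvn
obbq
ktnkh
xjjgp
myus
xah
asve
flh
dte
spuzb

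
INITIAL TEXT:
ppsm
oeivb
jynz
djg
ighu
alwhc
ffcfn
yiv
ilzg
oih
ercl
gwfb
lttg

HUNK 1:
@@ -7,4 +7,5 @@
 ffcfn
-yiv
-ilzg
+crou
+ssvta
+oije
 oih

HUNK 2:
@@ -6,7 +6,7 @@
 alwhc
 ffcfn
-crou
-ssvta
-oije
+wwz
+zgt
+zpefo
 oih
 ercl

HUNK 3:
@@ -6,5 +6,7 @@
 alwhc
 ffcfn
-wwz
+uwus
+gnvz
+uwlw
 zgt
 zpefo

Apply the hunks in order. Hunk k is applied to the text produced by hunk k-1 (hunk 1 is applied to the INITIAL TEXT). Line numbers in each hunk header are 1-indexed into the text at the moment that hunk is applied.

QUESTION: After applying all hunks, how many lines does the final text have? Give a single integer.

Answer: 16

Derivation:
Hunk 1: at line 7 remove [yiv,ilzg] add [crou,ssvta,oije] -> 14 lines: ppsm oeivb jynz djg ighu alwhc ffcfn crou ssvta oije oih ercl gwfb lttg
Hunk 2: at line 6 remove [crou,ssvta,oije] add [wwz,zgt,zpefo] -> 14 lines: ppsm oeivb jynz djg ighu alwhc ffcfn wwz zgt zpefo oih ercl gwfb lttg
Hunk 3: at line 6 remove [wwz] add [uwus,gnvz,uwlw] -> 16 lines: ppsm oeivb jynz djg ighu alwhc ffcfn uwus gnvz uwlw zgt zpefo oih ercl gwfb lttg
Final line count: 16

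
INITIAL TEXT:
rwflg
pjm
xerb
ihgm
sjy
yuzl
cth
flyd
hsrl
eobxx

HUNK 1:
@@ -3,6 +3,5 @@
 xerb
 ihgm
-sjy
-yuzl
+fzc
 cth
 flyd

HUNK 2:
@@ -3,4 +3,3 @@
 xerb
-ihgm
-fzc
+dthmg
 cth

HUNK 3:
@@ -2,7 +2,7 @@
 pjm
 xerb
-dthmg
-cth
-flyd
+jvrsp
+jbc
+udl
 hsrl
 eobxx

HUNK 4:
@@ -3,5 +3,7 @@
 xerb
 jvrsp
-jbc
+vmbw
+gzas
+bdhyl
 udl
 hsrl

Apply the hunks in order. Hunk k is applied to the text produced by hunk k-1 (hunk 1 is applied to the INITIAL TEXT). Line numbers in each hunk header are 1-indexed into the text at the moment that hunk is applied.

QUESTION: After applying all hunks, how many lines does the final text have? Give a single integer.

Answer: 10

Derivation:
Hunk 1: at line 3 remove [sjy,yuzl] add [fzc] -> 9 lines: rwflg pjm xerb ihgm fzc cth flyd hsrl eobxx
Hunk 2: at line 3 remove [ihgm,fzc] add [dthmg] -> 8 lines: rwflg pjm xerb dthmg cth flyd hsrl eobxx
Hunk 3: at line 2 remove [dthmg,cth,flyd] add [jvrsp,jbc,udl] -> 8 lines: rwflg pjm xerb jvrsp jbc udl hsrl eobxx
Hunk 4: at line 3 remove [jbc] add [vmbw,gzas,bdhyl] -> 10 lines: rwflg pjm xerb jvrsp vmbw gzas bdhyl udl hsrl eobxx
Final line count: 10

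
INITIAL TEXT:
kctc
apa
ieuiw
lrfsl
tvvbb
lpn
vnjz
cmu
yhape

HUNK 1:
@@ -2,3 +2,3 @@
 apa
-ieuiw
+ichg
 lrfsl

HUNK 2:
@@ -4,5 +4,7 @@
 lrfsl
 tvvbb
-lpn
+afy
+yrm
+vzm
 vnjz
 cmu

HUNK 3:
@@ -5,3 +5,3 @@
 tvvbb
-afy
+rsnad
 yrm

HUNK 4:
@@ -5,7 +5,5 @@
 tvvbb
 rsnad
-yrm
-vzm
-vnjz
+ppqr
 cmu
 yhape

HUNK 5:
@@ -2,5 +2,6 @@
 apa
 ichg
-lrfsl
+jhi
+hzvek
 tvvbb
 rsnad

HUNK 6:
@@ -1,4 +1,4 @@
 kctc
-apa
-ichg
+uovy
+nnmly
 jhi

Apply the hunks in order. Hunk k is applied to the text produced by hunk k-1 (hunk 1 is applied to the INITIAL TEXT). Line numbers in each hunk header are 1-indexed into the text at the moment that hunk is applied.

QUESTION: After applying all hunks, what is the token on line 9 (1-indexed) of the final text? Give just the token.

Hunk 1: at line 2 remove [ieuiw] add [ichg] -> 9 lines: kctc apa ichg lrfsl tvvbb lpn vnjz cmu yhape
Hunk 2: at line 4 remove [lpn] add [afy,yrm,vzm] -> 11 lines: kctc apa ichg lrfsl tvvbb afy yrm vzm vnjz cmu yhape
Hunk 3: at line 5 remove [afy] add [rsnad] -> 11 lines: kctc apa ichg lrfsl tvvbb rsnad yrm vzm vnjz cmu yhape
Hunk 4: at line 5 remove [yrm,vzm,vnjz] add [ppqr] -> 9 lines: kctc apa ichg lrfsl tvvbb rsnad ppqr cmu yhape
Hunk 5: at line 2 remove [lrfsl] add [jhi,hzvek] -> 10 lines: kctc apa ichg jhi hzvek tvvbb rsnad ppqr cmu yhape
Hunk 6: at line 1 remove [apa,ichg] add [uovy,nnmly] -> 10 lines: kctc uovy nnmly jhi hzvek tvvbb rsnad ppqr cmu yhape
Final line 9: cmu

Answer: cmu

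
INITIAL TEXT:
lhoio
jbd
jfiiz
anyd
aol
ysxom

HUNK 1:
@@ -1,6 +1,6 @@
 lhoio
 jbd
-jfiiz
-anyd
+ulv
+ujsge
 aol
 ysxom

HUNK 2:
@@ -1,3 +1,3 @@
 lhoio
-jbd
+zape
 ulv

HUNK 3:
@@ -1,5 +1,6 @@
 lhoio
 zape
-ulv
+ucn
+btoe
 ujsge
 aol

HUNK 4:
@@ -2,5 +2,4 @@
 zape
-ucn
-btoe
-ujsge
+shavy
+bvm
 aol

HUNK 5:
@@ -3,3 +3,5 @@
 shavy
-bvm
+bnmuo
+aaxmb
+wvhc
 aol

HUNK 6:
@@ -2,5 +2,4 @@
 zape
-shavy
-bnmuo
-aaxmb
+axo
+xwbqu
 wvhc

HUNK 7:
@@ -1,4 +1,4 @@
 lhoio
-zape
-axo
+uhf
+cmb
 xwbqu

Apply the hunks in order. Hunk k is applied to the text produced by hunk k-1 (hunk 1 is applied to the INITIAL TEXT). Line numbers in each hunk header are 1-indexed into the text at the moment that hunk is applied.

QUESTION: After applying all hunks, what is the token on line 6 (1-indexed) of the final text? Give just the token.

Answer: aol

Derivation:
Hunk 1: at line 1 remove [jfiiz,anyd] add [ulv,ujsge] -> 6 lines: lhoio jbd ulv ujsge aol ysxom
Hunk 2: at line 1 remove [jbd] add [zape] -> 6 lines: lhoio zape ulv ujsge aol ysxom
Hunk 3: at line 1 remove [ulv] add [ucn,btoe] -> 7 lines: lhoio zape ucn btoe ujsge aol ysxom
Hunk 4: at line 2 remove [ucn,btoe,ujsge] add [shavy,bvm] -> 6 lines: lhoio zape shavy bvm aol ysxom
Hunk 5: at line 3 remove [bvm] add [bnmuo,aaxmb,wvhc] -> 8 lines: lhoio zape shavy bnmuo aaxmb wvhc aol ysxom
Hunk 6: at line 2 remove [shavy,bnmuo,aaxmb] add [axo,xwbqu] -> 7 lines: lhoio zape axo xwbqu wvhc aol ysxom
Hunk 7: at line 1 remove [zape,axo] add [uhf,cmb] -> 7 lines: lhoio uhf cmb xwbqu wvhc aol ysxom
Final line 6: aol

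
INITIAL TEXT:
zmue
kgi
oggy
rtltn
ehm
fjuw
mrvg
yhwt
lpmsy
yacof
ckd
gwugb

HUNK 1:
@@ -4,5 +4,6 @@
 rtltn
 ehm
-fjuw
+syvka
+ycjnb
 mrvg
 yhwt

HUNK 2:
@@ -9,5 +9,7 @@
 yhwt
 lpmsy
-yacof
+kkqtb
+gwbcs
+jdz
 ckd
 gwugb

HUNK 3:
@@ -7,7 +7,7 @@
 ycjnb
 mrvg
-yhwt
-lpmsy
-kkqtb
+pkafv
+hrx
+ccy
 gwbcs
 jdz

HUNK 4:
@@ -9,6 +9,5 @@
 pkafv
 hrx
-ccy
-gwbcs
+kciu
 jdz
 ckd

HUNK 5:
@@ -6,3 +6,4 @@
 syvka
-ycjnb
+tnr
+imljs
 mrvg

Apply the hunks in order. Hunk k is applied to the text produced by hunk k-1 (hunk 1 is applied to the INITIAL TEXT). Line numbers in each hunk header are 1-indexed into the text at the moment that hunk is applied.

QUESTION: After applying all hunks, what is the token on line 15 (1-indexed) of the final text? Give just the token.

Hunk 1: at line 4 remove [fjuw] add [syvka,ycjnb] -> 13 lines: zmue kgi oggy rtltn ehm syvka ycjnb mrvg yhwt lpmsy yacof ckd gwugb
Hunk 2: at line 9 remove [yacof] add [kkqtb,gwbcs,jdz] -> 15 lines: zmue kgi oggy rtltn ehm syvka ycjnb mrvg yhwt lpmsy kkqtb gwbcs jdz ckd gwugb
Hunk 3: at line 7 remove [yhwt,lpmsy,kkqtb] add [pkafv,hrx,ccy] -> 15 lines: zmue kgi oggy rtltn ehm syvka ycjnb mrvg pkafv hrx ccy gwbcs jdz ckd gwugb
Hunk 4: at line 9 remove [ccy,gwbcs] add [kciu] -> 14 lines: zmue kgi oggy rtltn ehm syvka ycjnb mrvg pkafv hrx kciu jdz ckd gwugb
Hunk 5: at line 6 remove [ycjnb] add [tnr,imljs] -> 15 lines: zmue kgi oggy rtltn ehm syvka tnr imljs mrvg pkafv hrx kciu jdz ckd gwugb
Final line 15: gwugb

Answer: gwugb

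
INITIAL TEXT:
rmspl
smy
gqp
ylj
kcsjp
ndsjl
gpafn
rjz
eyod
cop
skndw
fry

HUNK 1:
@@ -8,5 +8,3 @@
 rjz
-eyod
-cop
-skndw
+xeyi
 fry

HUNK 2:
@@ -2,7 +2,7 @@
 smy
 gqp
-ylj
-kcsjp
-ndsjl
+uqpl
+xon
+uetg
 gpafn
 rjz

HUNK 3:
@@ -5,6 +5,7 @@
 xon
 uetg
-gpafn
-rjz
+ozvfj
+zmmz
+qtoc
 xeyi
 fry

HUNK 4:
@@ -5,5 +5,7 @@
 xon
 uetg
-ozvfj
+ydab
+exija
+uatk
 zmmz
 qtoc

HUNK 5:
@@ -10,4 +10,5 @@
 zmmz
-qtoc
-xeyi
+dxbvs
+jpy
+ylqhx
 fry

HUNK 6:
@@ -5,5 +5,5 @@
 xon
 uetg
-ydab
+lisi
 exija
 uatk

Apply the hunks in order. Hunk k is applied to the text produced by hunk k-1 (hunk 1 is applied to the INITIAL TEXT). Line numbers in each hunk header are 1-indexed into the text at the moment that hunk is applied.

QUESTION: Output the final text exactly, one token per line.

Answer: rmspl
smy
gqp
uqpl
xon
uetg
lisi
exija
uatk
zmmz
dxbvs
jpy
ylqhx
fry

Derivation:
Hunk 1: at line 8 remove [eyod,cop,skndw] add [xeyi] -> 10 lines: rmspl smy gqp ylj kcsjp ndsjl gpafn rjz xeyi fry
Hunk 2: at line 2 remove [ylj,kcsjp,ndsjl] add [uqpl,xon,uetg] -> 10 lines: rmspl smy gqp uqpl xon uetg gpafn rjz xeyi fry
Hunk 3: at line 5 remove [gpafn,rjz] add [ozvfj,zmmz,qtoc] -> 11 lines: rmspl smy gqp uqpl xon uetg ozvfj zmmz qtoc xeyi fry
Hunk 4: at line 5 remove [ozvfj] add [ydab,exija,uatk] -> 13 lines: rmspl smy gqp uqpl xon uetg ydab exija uatk zmmz qtoc xeyi fry
Hunk 5: at line 10 remove [qtoc,xeyi] add [dxbvs,jpy,ylqhx] -> 14 lines: rmspl smy gqp uqpl xon uetg ydab exija uatk zmmz dxbvs jpy ylqhx fry
Hunk 6: at line 5 remove [ydab] add [lisi] -> 14 lines: rmspl smy gqp uqpl xon uetg lisi exija uatk zmmz dxbvs jpy ylqhx fry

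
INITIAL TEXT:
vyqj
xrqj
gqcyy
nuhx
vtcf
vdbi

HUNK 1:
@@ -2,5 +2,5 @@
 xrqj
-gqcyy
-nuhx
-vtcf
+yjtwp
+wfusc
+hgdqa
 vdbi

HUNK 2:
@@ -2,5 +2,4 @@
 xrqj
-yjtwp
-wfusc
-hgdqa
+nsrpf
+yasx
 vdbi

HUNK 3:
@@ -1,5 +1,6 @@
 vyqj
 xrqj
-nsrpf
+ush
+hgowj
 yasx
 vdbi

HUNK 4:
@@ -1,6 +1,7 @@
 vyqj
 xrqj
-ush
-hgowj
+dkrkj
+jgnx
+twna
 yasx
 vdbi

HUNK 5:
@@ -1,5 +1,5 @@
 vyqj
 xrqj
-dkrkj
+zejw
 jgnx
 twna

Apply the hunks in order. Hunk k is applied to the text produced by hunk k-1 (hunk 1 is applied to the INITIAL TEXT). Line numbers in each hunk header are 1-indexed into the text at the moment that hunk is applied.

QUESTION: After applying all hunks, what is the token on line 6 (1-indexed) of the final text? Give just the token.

Answer: yasx

Derivation:
Hunk 1: at line 2 remove [gqcyy,nuhx,vtcf] add [yjtwp,wfusc,hgdqa] -> 6 lines: vyqj xrqj yjtwp wfusc hgdqa vdbi
Hunk 2: at line 2 remove [yjtwp,wfusc,hgdqa] add [nsrpf,yasx] -> 5 lines: vyqj xrqj nsrpf yasx vdbi
Hunk 3: at line 1 remove [nsrpf] add [ush,hgowj] -> 6 lines: vyqj xrqj ush hgowj yasx vdbi
Hunk 4: at line 1 remove [ush,hgowj] add [dkrkj,jgnx,twna] -> 7 lines: vyqj xrqj dkrkj jgnx twna yasx vdbi
Hunk 5: at line 1 remove [dkrkj] add [zejw] -> 7 lines: vyqj xrqj zejw jgnx twna yasx vdbi
Final line 6: yasx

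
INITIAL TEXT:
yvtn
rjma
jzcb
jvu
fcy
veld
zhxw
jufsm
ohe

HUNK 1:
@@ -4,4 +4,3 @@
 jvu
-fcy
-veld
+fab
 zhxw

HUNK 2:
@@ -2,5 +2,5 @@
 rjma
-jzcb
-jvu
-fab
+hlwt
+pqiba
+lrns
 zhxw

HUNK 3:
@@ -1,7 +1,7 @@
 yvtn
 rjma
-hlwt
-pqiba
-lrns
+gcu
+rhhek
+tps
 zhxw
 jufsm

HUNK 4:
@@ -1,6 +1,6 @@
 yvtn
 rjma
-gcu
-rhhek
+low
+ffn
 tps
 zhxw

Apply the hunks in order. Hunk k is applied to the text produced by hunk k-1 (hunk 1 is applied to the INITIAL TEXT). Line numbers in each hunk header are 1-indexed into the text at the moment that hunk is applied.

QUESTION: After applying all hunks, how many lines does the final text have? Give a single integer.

Hunk 1: at line 4 remove [fcy,veld] add [fab] -> 8 lines: yvtn rjma jzcb jvu fab zhxw jufsm ohe
Hunk 2: at line 2 remove [jzcb,jvu,fab] add [hlwt,pqiba,lrns] -> 8 lines: yvtn rjma hlwt pqiba lrns zhxw jufsm ohe
Hunk 3: at line 1 remove [hlwt,pqiba,lrns] add [gcu,rhhek,tps] -> 8 lines: yvtn rjma gcu rhhek tps zhxw jufsm ohe
Hunk 4: at line 1 remove [gcu,rhhek] add [low,ffn] -> 8 lines: yvtn rjma low ffn tps zhxw jufsm ohe
Final line count: 8

Answer: 8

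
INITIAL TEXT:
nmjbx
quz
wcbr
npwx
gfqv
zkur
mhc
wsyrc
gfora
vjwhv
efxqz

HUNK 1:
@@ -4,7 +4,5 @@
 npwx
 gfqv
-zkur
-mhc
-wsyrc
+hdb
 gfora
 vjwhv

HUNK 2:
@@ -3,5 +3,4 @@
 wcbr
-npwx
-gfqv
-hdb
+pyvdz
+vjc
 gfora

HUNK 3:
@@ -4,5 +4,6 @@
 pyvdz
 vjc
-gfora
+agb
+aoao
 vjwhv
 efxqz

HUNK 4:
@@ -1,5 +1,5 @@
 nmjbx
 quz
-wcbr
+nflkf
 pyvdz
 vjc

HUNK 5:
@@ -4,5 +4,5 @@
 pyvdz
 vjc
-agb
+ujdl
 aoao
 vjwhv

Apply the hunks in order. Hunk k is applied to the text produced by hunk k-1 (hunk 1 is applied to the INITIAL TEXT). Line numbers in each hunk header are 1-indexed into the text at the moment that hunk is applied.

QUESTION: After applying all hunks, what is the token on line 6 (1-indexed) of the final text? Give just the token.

Hunk 1: at line 4 remove [zkur,mhc,wsyrc] add [hdb] -> 9 lines: nmjbx quz wcbr npwx gfqv hdb gfora vjwhv efxqz
Hunk 2: at line 3 remove [npwx,gfqv,hdb] add [pyvdz,vjc] -> 8 lines: nmjbx quz wcbr pyvdz vjc gfora vjwhv efxqz
Hunk 3: at line 4 remove [gfora] add [agb,aoao] -> 9 lines: nmjbx quz wcbr pyvdz vjc agb aoao vjwhv efxqz
Hunk 4: at line 1 remove [wcbr] add [nflkf] -> 9 lines: nmjbx quz nflkf pyvdz vjc agb aoao vjwhv efxqz
Hunk 5: at line 4 remove [agb] add [ujdl] -> 9 lines: nmjbx quz nflkf pyvdz vjc ujdl aoao vjwhv efxqz
Final line 6: ujdl

Answer: ujdl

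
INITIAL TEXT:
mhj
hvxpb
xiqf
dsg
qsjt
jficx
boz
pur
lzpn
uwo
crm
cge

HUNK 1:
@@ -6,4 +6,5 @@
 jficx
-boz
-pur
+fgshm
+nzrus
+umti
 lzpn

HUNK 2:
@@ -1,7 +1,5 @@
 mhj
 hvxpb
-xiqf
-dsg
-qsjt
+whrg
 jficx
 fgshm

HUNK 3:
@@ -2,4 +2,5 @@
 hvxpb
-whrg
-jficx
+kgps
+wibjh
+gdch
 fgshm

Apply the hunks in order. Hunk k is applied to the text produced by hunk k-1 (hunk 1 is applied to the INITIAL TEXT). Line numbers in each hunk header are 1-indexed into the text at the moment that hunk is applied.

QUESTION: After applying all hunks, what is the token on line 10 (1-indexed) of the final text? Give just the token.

Hunk 1: at line 6 remove [boz,pur] add [fgshm,nzrus,umti] -> 13 lines: mhj hvxpb xiqf dsg qsjt jficx fgshm nzrus umti lzpn uwo crm cge
Hunk 2: at line 1 remove [xiqf,dsg,qsjt] add [whrg] -> 11 lines: mhj hvxpb whrg jficx fgshm nzrus umti lzpn uwo crm cge
Hunk 3: at line 2 remove [whrg,jficx] add [kgps,wibjh,gdch] -> 12 lines: mhj hvxpb kgps wibjh gdch fgshm nzrus umti lzpn uwo crm cge
Final line 10: uwo

Answer: uwo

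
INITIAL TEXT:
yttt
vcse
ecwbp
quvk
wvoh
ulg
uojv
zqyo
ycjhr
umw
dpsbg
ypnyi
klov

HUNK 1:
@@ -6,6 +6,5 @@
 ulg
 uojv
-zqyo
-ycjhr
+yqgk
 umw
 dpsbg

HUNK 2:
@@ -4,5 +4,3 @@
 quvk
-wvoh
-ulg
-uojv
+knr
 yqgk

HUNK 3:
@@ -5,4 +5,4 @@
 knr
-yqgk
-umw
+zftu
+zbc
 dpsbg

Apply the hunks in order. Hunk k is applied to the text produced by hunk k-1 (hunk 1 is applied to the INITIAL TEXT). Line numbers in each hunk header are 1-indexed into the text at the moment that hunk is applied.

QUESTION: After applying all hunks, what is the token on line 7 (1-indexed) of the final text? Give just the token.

Hunk 1: at line 6 remove [zqyo,ycjhr] add [yqgk] -> 12 lines: yttt vcse ecwbp quvk wvoh ulg uojv yqgk umw dpsbg ypnyi klov
Hunk 2: at line 4 remove [wvoh,ulg,uojv] add [knr] -> 10 lines: yttt vcse ecwbp quvk knr yqgk umw dpsbg ypnyi klov
Hunk 3: at line 5 remove [yqgk,umw] add [zftu,zbc] -> 10 lines: yttt vcse ecwbp quvk knr zftu zbc dpsbg ypnyi klov
Final line 7: zbc

Answer: zbc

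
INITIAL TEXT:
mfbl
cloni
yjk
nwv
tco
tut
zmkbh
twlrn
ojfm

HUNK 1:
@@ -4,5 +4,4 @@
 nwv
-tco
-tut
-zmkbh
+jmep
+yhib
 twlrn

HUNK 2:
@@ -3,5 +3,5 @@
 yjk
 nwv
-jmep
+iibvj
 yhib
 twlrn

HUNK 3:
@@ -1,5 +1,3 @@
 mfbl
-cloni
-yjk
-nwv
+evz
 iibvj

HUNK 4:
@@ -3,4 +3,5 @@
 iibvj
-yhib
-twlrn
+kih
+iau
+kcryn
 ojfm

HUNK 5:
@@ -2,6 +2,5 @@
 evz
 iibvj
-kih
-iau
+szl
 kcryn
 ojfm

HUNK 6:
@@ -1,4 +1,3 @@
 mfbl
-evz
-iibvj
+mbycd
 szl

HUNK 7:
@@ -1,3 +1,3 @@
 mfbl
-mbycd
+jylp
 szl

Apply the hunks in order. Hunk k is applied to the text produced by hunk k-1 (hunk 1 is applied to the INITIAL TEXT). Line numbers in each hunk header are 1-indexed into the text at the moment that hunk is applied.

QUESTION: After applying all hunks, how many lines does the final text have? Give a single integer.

Answer: 5

Derivation:
Hunk 1: at line 4 remove [tco,tut,zmkbh] add [jmep,yhib] -> 8 lines: mfbl cloni yjk nwv jmep yhib twlrn ojfm
Hunk 2: at line 3 remove [jmep] add [iibvj] -> 8 lines: mfbl cloni yjk nwv iibvj yhib twlrn ojfm
Hunk 3: at line 1 remove [cloni,yjk,nwv] add [evz] -> 6 lines: mfbl evz iibvj yhib twlrn ojfm
Hunk 4: at line 3 remove [yhib,twlrn] add [kih,iau,kcryn] -> 7 lines: mfbl evz iibvj kih iau kcryn ojfm
Hunk 5: at line 2 remove [kih,iau] add [szl] -> 6 lines: mfbl evz iibvj szl kcryn ojfm
Hunk 6: at line 1 remove [evz,iibvj] add [mbycd] -> 5 lines: mfbl mbycd szl kcryn ojfm
Hunk 7: at line 1 remove [mbycd] add [jylp] -> 5 lines: mfbl jylp szl kcryn ojfm
Final line count: 5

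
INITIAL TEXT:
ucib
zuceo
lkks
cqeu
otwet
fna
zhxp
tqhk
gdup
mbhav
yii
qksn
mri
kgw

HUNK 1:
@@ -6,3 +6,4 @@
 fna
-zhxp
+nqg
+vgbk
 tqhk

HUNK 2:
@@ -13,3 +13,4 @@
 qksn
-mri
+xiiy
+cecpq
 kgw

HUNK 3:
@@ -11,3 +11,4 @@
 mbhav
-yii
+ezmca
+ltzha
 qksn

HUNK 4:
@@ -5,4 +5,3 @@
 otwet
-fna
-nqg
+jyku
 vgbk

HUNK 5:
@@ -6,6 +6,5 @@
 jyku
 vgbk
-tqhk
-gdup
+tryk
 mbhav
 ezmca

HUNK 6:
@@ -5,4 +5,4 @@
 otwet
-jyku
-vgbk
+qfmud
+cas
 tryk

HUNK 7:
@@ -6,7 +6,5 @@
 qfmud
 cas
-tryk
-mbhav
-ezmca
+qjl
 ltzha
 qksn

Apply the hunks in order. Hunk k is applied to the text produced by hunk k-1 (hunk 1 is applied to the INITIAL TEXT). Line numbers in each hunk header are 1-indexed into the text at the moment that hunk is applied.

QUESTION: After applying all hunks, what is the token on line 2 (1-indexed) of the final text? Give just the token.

Hunk 1: at line 6 remove [zhxp] add [nqg,vgbk] -> 15 lines: ucib zuceo lkks cqeu otwet fna nqg vgbk tqhk gdup mbhav yii qksn mri kgw
Hunk 2: at line 13 remove [mri] add [xiiy,cecpq] -> 16 lines: ucib zuceo lkks cqeu otwet fna nqg vgbk tqhk gdup mbhav yii qksn xiiy cecpq kgw
Hunk 3: at line 11 remove [yii] add [ezmca,ltzha] -> 17 lines: ucib zuceo lkks cqeu otwet fna nqg vgbk tqhk gdup mbhav ezmca ltzha qksn xiiy cecpq kgw
Hunk 4: at line 5 remove [fna,nqg] add [jyku] -> 16 lines: ucib zuceo lkks cqeu otwet jyku vgbk tqhk gdup mbhav ezmca ltzha qksn xiiy cecpq kgw
Hunk 5: at line 6 remove [tqhk,gdup] add [tryk] -> 15 lines: ucib zuceo lkks cqeu otwet jyku vgbk tryk mbhav ezmca ltzha qksn xiiy cecpq kgw
Hunk 6: at line 5 remove [jyku,vgbk] add [qfmud,cas] -> 15 lines: ucib zuceo lkks cqeu otwet qfmud cas tryk mbhav ezmca ltzha qksn xiiy cecpq kgw
Hunk 7: at line 6 remove [tryk,mbhav,ezmca] add [qjl] -> 13 lines: ucib zuceo lkks cqeu otwet qfmud cas qjl ltzha qksn xiiy cecpq kgw
Final line 2: zuceo

Answer: zuceo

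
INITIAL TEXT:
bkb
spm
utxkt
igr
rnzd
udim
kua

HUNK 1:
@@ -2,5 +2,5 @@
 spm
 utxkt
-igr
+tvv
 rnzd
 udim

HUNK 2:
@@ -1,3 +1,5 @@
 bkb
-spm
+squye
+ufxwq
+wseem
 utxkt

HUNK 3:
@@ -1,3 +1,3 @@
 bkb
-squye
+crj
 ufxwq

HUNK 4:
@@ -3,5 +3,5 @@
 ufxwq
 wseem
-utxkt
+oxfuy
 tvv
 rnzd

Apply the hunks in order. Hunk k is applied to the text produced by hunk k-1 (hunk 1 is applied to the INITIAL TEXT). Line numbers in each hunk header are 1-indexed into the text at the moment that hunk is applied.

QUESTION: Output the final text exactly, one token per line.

Hunk 1: at line 2 remove [igr] add [tvv] -> 7 lines: bkb spm utxkt tvv rnzd udim kua
Hunk 2: at line 1 remove [spm] add [squye,ufxwq,wseem] -> 9 lines: bkb squye ufxwq wseem utxkt tvv rnzd udim kua
Hunk 3: at line 1 remove [squye] add [crj] -> 9 lines: bkb crj ufxwq wseem utxkt tvv rnzd udim kua
Hunk 4: at line 3 remove [utxkt] add [oxfuy] -> 9 lines: bkb crj ufxwq wseem oxfuy tvv rnzd udim kua

Answer: bkb
crj
ufxwq
wseem
oxfuy
tvv
rnzd
udim
kua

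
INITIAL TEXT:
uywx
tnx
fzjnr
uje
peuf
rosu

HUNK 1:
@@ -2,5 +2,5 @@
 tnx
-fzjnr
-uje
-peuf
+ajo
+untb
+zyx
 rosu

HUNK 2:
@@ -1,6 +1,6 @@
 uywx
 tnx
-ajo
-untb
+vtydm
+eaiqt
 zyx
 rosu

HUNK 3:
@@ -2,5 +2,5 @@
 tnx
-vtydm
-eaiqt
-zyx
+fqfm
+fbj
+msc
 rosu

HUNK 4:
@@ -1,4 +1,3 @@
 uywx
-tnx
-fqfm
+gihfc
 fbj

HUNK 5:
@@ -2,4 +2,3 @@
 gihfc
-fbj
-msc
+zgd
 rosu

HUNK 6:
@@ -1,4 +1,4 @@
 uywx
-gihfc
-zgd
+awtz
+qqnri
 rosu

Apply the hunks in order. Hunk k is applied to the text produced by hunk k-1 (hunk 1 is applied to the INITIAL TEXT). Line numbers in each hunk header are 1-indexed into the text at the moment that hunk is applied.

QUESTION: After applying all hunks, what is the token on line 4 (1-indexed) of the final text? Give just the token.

Answer: rosu

Derivation:
Hunk 1: at line 2 remove [fzjnr,uje,peuf] add [ajo,untb,zyx] -> 6 lines: uywx tnx ajo untb zyx rosu
Hunk 2: at line 1 remove [ajo,untb] add [vtydm,eaiqt] -> 6 lines: uywx tnx vtydm eaiqt zyx rosu
Hunk 3: at line 2 remove [vtydm,eaiqt,zyx] add [fqfm,fbj,msc] -> 6 lines: uywx tnx fqfm fbj msc rosu
Hunk 4: at line 1 remove [tnx,fqfm] add [gihfc] -> 5 lines: uywx gihfc fbj msc rosu
Hunk 5: at line 2 remove [fbj,msc] add [zgd] -> 4 lines: uywx gihfc zgd rosu
Hunk 6: at line 1 remove [gihfc,zgd] add [awtz,qqnri] -> 4 lines: uywx awtz qqnri rosu
Final line 4: rosu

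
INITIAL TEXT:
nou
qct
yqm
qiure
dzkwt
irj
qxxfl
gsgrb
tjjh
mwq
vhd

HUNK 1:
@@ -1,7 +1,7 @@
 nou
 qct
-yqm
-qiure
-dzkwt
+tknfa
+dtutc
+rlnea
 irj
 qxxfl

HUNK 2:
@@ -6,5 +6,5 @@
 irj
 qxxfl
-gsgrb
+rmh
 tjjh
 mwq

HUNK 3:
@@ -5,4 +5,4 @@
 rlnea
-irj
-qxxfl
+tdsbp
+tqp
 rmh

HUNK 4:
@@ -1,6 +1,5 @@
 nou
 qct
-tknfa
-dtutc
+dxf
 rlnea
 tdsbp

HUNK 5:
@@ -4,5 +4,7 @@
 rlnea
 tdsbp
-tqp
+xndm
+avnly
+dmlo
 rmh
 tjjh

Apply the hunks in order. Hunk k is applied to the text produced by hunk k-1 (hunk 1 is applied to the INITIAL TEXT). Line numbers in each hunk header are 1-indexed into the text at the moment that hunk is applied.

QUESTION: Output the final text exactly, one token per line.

Answer: nou
qct
dxf
rlnea
tdsbp
xndm
avnly
dmlo
rmh
tjjh
mwq
vhd

Derivation:
Hunk 1: at line 1 remove [yqm,qiure,dzkwt] add [tknfa,dtutc,rlnea] -> 11 lines: nou qct tknfa dtutc rlnea irj qxxfl gsgrb tjjh mwq vhd
Hunk 2: at line 6 remove [gsgrb] add [rmh] -> 11 lines: nou qct tknfa dtutc rlnea irj qxxfl rmh tjjh mwq vhd
Hunk 3: at line 5 remove [irj,qxxfl] add [tdsbp,tqp] -> 11 lines: nou qct tknfa dtutc rlnea tdsbp tqp rmh tjjh mwq vhd
Hunk 4: at line 1 remove [tknfa,dtutc] add [dxf] -> 10 lines: nou qct dxf rlnea tdsbp tqp rmh tjjh mwq vhd
Hunk 5: at line 4 remove [tqp] add [xndm,avnly,dmlo] -> 12 lines: nou qct dxf rlnea tdsbp xndm avnly dmlo rmh tjjh mwq vhd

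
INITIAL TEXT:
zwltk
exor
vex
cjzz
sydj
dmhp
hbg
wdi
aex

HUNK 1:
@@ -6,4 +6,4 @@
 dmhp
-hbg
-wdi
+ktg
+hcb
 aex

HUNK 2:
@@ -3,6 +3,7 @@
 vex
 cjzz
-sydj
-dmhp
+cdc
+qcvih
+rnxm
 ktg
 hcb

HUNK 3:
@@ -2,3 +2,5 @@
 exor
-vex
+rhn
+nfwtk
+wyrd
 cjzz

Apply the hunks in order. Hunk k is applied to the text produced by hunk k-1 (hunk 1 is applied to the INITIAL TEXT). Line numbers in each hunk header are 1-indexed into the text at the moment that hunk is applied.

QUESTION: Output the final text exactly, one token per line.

Hunk 1: at line 6 remove [hbg,wdi] add [ktg,hcb] -> 9 lines: zwltk exor vex cjzz sydj dmhp ktg hcb aex
Hunk 2: at line 3 remove [sydj,dmhp] add [cdc,qcvih,rnxm] -> 10 lines: zwltk exor vex cjzz cdc qcvih rnxm ktg hcb aex
Hunk 3: at line 2 remove [vex] add [rhn,nfwtk,wyrd] -> 12 lines: zwltk exor rhn nfwtk wyrd cjzz cdc qcvih rnxm ktg hcb aex

Answer: zwltk
exor
rhn
nfwtk
wyrd
cjzz
cdc
qcvih
rnxm
ktg
hcb
aex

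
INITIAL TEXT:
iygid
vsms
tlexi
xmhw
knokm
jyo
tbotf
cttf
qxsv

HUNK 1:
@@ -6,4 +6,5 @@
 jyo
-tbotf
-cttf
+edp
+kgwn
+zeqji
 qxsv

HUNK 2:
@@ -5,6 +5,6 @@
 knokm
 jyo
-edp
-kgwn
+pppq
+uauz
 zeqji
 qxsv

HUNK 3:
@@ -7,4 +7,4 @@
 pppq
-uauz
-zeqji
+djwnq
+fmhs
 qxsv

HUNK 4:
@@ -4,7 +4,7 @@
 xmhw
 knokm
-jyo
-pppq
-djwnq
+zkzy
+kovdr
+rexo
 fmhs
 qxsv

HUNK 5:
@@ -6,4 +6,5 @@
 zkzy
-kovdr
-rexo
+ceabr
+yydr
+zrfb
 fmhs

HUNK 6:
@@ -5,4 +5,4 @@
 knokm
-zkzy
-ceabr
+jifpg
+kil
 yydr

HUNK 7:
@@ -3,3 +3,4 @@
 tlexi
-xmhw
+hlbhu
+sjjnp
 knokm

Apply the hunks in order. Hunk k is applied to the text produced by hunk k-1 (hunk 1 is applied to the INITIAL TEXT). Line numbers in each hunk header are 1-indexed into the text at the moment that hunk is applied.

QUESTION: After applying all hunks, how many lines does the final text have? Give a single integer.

Answer: 12

Derivation:
Hunk 1: at line 6 remove [tbotf,cttf] add [edp,kgwn,zeqji] -> 10 lines: iygid vsms tlexi xmhw knokm jyo edp kgwn zeqji qxsv
Hunk 2: at line 5 remove [edp,kgwn] add [pppq,uauz] -> 10 lines: iygid vsms tlexi xmhw knokm jyo pppq uauz zeqji qxsv
Hunk 3: at line 7 remove [uauz,zeqji] add [djwnq,fmhs] -> 10 lines: iygid vsms tlexi xmhw knokm jyo pppq djwnq fmhs qxsv
Hunk 4: at line 4 remove [jyo,pppq,djwnq] add [zkzy,kovdr,rexo] -> 10 lines: iygid vsms tlexi xmhw knokm zkzy kovdr rexo fmhs qxsv
Hunk 5: at line 6 remove [kovdr,rexo] add [ceabr,yydr,zrfb] -> 11 lines: iygid vsms tlexi xmhw knokm zkzy ceabr yydr zrfb fmhs qxsv
Hunk 6: at line 5 remove [zkzy,ceabr] add [jifpg,kil] -> 11 lines: iygid vsms tlexi xmhw knokm jifpg kil yydr zrfb fmhs qxsv
Hunk 7: at line 3 remove [xmhw] add [hlbhu,sjjnp] -> 12 lines: iygid vsms tlexi hlbhu sjjnp knokm jifpg kil yydr zrfb fmhs qxsv
Final line count: 12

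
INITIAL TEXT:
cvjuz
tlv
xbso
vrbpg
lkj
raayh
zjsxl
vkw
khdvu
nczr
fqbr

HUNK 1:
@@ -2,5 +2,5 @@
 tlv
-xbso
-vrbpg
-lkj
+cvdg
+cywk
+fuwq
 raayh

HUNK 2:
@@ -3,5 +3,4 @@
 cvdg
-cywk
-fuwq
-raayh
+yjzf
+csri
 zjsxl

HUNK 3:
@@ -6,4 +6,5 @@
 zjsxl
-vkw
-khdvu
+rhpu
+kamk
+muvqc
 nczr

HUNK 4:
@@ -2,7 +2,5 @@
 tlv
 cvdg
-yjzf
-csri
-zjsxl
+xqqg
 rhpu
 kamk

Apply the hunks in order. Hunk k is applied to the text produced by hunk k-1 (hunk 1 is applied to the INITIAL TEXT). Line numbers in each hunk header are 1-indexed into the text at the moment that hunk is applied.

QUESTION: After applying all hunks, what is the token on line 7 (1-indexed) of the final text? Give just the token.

Hunk 1: at line 2 remove [xbso,vrbpg,lkj] add [cvdg,cywk,fuwq] -> 11 lines: cvjuz tlv cvdg cywk fuwq raayh zjsxl vkw khdvu nczr fqbr
Hunk 2: at line 3 remove [cywk,fuwq,raayh] add [yjzf,csri] -> 10 lines: cvjuz tlv cvdg yjzf csri zjsxl vkw khdvu nczr fqbr
Hunk 3: at line 6 remove [vkw,khdvu] add [rhpu,kamk,muvqc] -> 11 lines: cvjuz tlv cvdg yjzf csri zjsxl rhpu kamk muvqc nczr fqbr
Hunk 4: at line 2 remove [yjzf,csri,zjsxl] add [xqqg] -> 9 lines: cvjuz tlv cvdg xqqg rhpu kamk muvqc nczr fqbr
Final line 7: muvqc

Answer: muvqc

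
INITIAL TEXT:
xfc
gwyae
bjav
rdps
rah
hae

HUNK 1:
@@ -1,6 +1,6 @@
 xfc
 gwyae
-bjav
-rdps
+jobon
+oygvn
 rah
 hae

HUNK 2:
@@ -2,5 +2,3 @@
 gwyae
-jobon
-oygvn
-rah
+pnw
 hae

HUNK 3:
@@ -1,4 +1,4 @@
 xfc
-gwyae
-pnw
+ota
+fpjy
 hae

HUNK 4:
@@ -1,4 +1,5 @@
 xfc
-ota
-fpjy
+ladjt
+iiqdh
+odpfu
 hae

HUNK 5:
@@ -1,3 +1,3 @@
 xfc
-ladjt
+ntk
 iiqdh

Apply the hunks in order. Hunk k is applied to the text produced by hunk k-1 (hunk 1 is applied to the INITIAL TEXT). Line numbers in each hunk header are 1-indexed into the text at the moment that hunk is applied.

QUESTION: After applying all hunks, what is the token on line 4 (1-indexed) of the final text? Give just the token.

Answer: odpfu

Derivation:
Hunk 1: at line 1 remove [bjav,rdps] add [jobon,oygvn] -> 6 lines: xfc gwyae jobon oygvn rah hae
Hunk 2: at line 2 remove [jobon,oygvn,rah] add [pnw] -> 4 lines: xfc gwyae pnw hae
Hunk 3: at line 1 remove [gwyae,pnw] add [ota,fpjy] -> 4 lines: xfc ota fpjy hae
Hunk 4: at line 1 remove [ota,fpjy] add [ladjt,iiqdh,odpfu] -> 5 lines: xfc ladjt iiqdh odpfu hae
Hunk 5: at line 1 remove [ladjt] add [ntk] -> 5 lines: xfc ntk iiqdh odpfu hae
Final line 4: odpfu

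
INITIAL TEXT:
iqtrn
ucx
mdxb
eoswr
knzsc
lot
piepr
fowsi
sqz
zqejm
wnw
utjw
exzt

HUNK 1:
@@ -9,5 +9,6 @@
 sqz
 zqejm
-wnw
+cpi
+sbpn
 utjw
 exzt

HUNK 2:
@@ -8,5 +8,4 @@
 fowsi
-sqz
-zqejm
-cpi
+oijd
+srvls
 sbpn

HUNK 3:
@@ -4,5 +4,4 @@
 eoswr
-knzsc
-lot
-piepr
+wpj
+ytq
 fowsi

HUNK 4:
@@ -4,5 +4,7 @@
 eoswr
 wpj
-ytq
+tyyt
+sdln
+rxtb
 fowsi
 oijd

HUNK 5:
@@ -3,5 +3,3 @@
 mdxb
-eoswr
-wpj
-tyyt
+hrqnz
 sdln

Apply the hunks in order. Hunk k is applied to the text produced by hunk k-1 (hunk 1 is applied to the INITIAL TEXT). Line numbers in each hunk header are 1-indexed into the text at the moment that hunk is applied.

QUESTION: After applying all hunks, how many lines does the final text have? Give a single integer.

Answer: 12

Derivation:
Hunk 1: at line 9 remove [wnw] add [cpi,sbpn] -> 14 lines: iqtrn ucx mdxb eoswr knzsc lot piepr fowsi sqz zqejm cpi sbpn utjw exzt
Hunk 2: at line 8 remove [sqz,zqejm,cpi] add [oijd,srvls] -> 13 lines: iqtrn ucx mdxb eoswr knzsc lot piepr fowsi oijd srvls sbpn utjw exzt
Hunk 3: at line 4 remove [knzsc,lot,piepr] add [wpj,ytq] -> 12 lines: iqtrn ucx mdxb eoswr wpj ytq fowsi oijd srvls sbpn utjw exzt
Hunk 4: at line 4 remove [ytq] add [tyyt,sdln,rxtb] -> 14 lines: iqtrn ucx mdxb eoswr wpj tyyt sdln rxtb fowsi oijd srvls sbpn utjw exzt
Hunk 5: at line 3 remove [eoswr,wpj,tyyt] add [hrqnz] -> 12 lines: iqtrn ucx mdxb hrqnz sdln rxtb fowsi oijd srvls sbpn utjw exzt
Final line count: 12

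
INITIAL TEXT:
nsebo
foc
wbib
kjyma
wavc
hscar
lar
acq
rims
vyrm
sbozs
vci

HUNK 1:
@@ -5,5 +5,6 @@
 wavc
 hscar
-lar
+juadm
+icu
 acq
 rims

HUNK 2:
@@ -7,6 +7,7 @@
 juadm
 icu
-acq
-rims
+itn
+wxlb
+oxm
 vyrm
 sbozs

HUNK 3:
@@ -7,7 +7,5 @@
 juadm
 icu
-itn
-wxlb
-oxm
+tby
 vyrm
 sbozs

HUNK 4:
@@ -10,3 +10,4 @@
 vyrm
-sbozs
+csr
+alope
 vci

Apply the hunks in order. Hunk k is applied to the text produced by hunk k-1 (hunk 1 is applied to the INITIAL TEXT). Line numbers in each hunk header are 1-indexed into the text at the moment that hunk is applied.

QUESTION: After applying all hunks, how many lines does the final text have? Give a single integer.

Answer: 13

Derivation:
Hunk 1: at line 5 remove [lar] add [juadm,icu] -> 13 lines: nsebo foc wbib kjyma wavc hscar juadm icu acq rims vyrm sbozs vci
Hunk 2: at line 7 remove [acq,rims] add [itn,wxlb,oxm] -> 14 lines: nsebo foc wbib kjyma wavc hscar juadm icu itn wxlb oxm vyrm sbozs vci
Hunk 3: at line 7 remove [itn,wxlb,oxm] add [tby] -> 12 lines: nsebo foc wbib kjyma wavc hscar juadm icu tby vyrm sbozs vci
Hunk 4: at line 10 remove [sbozs] add [csr,alope] -> 13 lines: nsebo foc wbib kjyma wavc hscar juadm icu tby vyrm csr alope vci
Final line count: 13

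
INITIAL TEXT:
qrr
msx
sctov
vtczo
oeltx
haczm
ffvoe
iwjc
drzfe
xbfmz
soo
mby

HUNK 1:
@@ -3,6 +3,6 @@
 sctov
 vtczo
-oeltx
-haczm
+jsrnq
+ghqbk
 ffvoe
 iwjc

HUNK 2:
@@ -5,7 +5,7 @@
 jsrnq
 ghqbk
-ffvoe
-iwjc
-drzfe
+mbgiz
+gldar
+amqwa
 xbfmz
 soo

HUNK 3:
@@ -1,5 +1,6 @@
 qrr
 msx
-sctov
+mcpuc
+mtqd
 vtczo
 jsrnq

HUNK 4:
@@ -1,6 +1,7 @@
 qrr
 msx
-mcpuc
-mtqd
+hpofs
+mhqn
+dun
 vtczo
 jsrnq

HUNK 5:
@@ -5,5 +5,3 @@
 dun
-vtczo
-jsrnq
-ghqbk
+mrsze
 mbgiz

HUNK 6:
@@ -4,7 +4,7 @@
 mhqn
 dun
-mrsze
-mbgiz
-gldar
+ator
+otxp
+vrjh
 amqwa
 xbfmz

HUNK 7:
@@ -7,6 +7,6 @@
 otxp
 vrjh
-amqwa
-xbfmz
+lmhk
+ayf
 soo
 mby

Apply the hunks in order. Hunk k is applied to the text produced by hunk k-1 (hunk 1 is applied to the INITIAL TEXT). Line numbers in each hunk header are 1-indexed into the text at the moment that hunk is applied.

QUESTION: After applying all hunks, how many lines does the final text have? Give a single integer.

Hunk 1: at line 3 remove [oeltx,haczm] add [jsrnq,ghqbk] -> 12 lines: qrr msx sctov vtczo jsrnq ghqbk ffvoe iwjc drzfe xbfmz soo mby
Hunk 2: at line 5 remove [ffvoe,iwjc,drzfe] add [mbgiz,gldar,amqwa] -> 12 lines: qrr msx sctov vtczo jsrnq ghqbk mbgiz gldar amqwa xbfmz soo mby
Hunk 3: at line 1 remove [sctov] add [mcpuc,mtqd] -> 13 lines: qrr msx mcpuc mtqd vtczo jsrnq ghqbk mbgiz gldar amqwa xbfmz soo mby
Hunk 4: at line 1 remove [mcpuc,mtqd] add [hpofs,mhqn,dun] -> 14 lines: qrr msx hpofs mhqn dun vtczo jsrnq ghqbk mbgiz gldar amqwa xbfmz soo mby
Hunk 5: at line 5 remove [vtczo,jsrnq,ghqbk] add [mrsze] -> 12 lines: qrr msx hpofs mhqn dun mrsze mbgiz gldar amqwa xbfmz soo mby
Hunk 6: at line 4 remove [mrsze,mbgiz,gldar] add [ator,otxp,vrjh] -> 12 lines: qrr msx hpofs mhqn dun ator otxp vrjh amqwa xbfmz soo mby
Hunk 7: at line 7 remove [amqwa,xbfmz] add [lmhk,ayf] -> 12 lines: qrr msx hpofs mhqn dun ator otxp vrjh lmhk ayf soo mby
Final line count: 12

Answer: 12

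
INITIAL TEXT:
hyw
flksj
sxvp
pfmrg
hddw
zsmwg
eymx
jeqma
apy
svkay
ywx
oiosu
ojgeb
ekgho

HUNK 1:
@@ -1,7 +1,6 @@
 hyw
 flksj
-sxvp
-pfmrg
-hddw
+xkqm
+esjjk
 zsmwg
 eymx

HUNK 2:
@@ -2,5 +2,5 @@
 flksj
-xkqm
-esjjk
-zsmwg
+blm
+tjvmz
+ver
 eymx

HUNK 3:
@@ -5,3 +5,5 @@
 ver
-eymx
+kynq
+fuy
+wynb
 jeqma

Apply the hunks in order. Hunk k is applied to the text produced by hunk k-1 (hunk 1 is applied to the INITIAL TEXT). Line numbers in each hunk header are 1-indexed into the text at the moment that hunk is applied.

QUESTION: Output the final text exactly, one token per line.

Hunk 1: at line 1 remove [sxvp,pfmrg,hddw] add [xkqm,esjjk] -> 13 lines: hyw flksj xkqm esjjk zsmwg eymx jeqma apy svkay ywx oiosu ojgeb ekgho
Hunk 2: at line 2 remove [xkqm,esjjk,zsmwg] add [blm,tjvmz,ver] -> 13 lines: hyw flksj blm tjvmz ver eymx jeqma apy svkay ywx oiosu ojgeb ekgho
Hunk 3: at line 5 remove [eymx] add [kynq,fuy,wynb] -> 15 lines: hyw flksj blm tjvmz ver kynq fuy wynb jeqma apy svkay ywx oiosu ojgeb ekgho

Answer: hyw
flksj
blm
tjvmz
ver
kynq
fuy
wynb
jeqma
apy
svkay
ywx
oiosu
ojgeb
ekgho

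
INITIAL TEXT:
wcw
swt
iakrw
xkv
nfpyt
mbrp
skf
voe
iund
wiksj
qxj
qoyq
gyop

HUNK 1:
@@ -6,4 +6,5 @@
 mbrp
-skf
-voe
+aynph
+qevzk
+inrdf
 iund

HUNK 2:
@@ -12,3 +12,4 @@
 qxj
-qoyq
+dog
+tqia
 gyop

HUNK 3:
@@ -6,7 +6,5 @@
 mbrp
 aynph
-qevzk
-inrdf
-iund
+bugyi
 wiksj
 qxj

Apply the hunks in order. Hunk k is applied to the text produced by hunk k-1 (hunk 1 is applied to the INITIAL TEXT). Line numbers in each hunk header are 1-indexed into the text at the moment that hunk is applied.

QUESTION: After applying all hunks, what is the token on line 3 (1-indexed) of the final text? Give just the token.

Hunk 1: at line 6 remove [skf,voe] add [aynph,qevzk,inrdf] -> 14 lines: wcw swt iakrw xkv nfpyt mbrp aynph qevzk inrdf iund wiksj qxj qoyq gyop
Hunk 2: at line 12 remove [qoyq] add [dog,tqia] -> 15 lines: wcw swt iakrw xkv nfpyt mbrp aynph qevzk inrdf iund wiksj qxj dog tqia gyop
Hunk 3: at line 6 remove [qevzk,inrdf,iund] add [bugyi] -> 13 lines: wcw swt iakrw xkv nfpyt mbrp aynph bugyi wiksj qxj dog tqia gyop
Final line 3: iakrw

Answer: iakrw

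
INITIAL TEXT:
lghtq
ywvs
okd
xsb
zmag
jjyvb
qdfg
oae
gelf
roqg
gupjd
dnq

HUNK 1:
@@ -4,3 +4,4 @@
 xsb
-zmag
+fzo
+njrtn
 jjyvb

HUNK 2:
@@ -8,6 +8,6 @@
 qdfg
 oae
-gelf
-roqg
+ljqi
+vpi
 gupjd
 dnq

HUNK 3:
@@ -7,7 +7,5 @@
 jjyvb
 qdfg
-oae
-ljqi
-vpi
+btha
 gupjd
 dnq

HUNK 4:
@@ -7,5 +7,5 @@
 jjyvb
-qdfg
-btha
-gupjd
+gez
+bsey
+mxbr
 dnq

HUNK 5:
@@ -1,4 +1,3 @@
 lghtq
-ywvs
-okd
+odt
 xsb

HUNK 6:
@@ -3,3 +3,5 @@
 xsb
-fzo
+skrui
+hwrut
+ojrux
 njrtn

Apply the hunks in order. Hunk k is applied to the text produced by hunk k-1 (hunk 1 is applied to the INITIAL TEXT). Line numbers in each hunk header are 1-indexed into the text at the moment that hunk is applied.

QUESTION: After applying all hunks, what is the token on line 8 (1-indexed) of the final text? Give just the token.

Answer: jjyvb

Derivation:
Hunk 1: at line 4 remove [zmag] add [fzo,njrtn] -> 13 lines: lghtq ywvs okd xsb fzo njrtn jjyvb qdfg oae gelf roqg gupjd dnq
Hunk 2: at line 8 remove [gelf,roqg] add [ljqi,vpi] -> 13 lines: lghtq ywvs okd xsb fzo njrtn jjyvb qdfg oae ljqi vpi gupjd dnq
Hunk 3: at line 7 remove [oae,ljqi,vpi] add [btha] -> 11 lines: lghtq ywvs okd xsb fzo njrtn jjyvb qdfg btha gupjd dnq
Hunk 4: at line 7 remove [qdfg,btha,gupjd] add [gez,bsey,mxbr] -> 11 lines: lghtq ywvs okd xsb fzo njrtn jjyvb gez bsey mxbr dnq
Hunk 5: at line 1 remove [ywvs,okd] add [odt] -> 10 lines: lghtq odt xsb fzo njrtn jjyvb gez bsey mxbr dnq
Hunk 6: at line 3 remove [fzo] add [skrui,hwrut,ojrux] -> 12 lines: lghtq odt xsb skrui hwrut ojrux njrtn jjyvb gez bsey mxbr dnq
Final line 8: jjyvb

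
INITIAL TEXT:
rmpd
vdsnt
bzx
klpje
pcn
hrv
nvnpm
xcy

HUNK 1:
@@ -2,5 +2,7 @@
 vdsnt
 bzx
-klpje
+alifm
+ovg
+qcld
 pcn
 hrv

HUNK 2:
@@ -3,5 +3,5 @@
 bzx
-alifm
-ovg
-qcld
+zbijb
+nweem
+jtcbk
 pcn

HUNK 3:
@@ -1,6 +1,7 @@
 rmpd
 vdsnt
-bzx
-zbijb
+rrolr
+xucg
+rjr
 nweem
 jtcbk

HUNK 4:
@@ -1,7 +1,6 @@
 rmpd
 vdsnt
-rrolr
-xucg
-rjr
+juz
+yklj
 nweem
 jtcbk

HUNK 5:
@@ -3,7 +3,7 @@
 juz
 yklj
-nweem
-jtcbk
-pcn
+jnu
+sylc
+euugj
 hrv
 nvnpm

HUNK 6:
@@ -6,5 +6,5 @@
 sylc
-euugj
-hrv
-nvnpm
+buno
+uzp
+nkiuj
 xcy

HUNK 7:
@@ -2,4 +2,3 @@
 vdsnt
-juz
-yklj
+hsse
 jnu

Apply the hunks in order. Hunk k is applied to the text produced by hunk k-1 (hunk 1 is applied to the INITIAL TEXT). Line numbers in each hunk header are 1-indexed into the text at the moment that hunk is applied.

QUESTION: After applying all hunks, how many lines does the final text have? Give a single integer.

Hunk 1: at line 2 remove [klpje] add [alifm,ovg,qcld] -> 10 lines: rmpd vdsnt bzx alifm ovg qcld pcn hrv nvnpm xcy
Hunk 2: at line 3 remove [alifm,ovg,qcld] add [zbijb,nweem,jtcbk] -> 10 lines: rmpd vdsnt bzx zbijb nweem jtcbk pcn hrv nvnpm xcy
Hunk 3: at line 1 remove [bzx,zbijb] add [rrolr,xucg,rjr] -> 11 lines: rmpd vdsnt rrolr xucg rjr nweem jtcbk pcn hrv nvnpm xcy
Hunk 4: at line 1 remove [rrolr,xucg,rjr] add [juz,yklj] -> 10 lines: rmpd vdsnt juz yklj nweem jtcbk pcn hrv nvnpm xcy
Hunk 5: at line 3 remove [nweem,jtcbk,pcn] add [jnu,sylc,euugj] -> 10 lines: rmpd vdsnt juz yklj jnu sylc euugj hrv nvnpm xcy
Hunk 6: at line 6 remove [euugj,hrv,nvnpm] add [buno,uzp,nkiuj] -> 10 lines: rmpd vdsnt juz yklj jnu sylc buno uzp nkiuj xcy
Hunk 7: at line 2 remove [juz,yklj] add [hsse] -> 9 lines: rmpd vdsnt hsse jnu sylc buno uzp nkiuj xcy
Final line count: 9

Answer: 9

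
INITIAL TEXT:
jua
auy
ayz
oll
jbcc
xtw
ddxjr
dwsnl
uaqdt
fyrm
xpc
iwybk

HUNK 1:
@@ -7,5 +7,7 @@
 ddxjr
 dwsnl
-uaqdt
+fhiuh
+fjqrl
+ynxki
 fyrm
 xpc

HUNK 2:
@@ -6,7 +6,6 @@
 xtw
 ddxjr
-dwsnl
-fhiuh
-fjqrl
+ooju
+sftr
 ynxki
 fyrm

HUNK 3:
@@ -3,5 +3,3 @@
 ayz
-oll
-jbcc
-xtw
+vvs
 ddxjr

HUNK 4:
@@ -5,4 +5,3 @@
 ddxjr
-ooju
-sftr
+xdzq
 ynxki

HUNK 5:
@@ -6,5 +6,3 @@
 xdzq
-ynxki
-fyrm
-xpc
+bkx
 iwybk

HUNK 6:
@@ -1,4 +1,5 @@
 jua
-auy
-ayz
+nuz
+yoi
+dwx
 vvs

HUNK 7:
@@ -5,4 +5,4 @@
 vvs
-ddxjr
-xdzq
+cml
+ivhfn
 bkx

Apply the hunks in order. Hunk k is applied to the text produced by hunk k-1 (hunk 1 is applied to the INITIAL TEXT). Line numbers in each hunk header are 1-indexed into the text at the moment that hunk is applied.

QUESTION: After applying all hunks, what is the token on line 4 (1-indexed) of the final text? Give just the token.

Answer: dwx

Derivation:
Hunk 1: at line 7 remove [uaqdt] add [fhiuh,fjqrl,ynxki] -> 14 lines: jua auy ayz oll jbcc xtw ddxjr dwsnl fhiuh fjqrl ynxki fyrm xpc iwybk
Hunk 2: at line 6 remove [dwsnl,fhiuh,fjqrl] add [ooju,sftr] -> 13 lines: jua auy ayz oll jbcc xtw ddxjr ooju sftr ynxki fyrm xpc iwybk
Hunk 3: at line 3 remove [oll,jbcc,xtw] add [vvs] -> 11 lines: jua auy ayz vvs ddxjr ooju sftr ynxki fyrm xpc iwybk
Hunk 4: at line 5 remove [ooju,sftr] add [xdzq] -> 10 lines: jua auy ayz vvs ddxjr xdzq ynxki fyrm xpc iwybk
Hunk 5: at line 6 remove [ynxki,fyrm,xpc] add [bkx] -> 8 lines: jua auy ayz vvs ddxjr xdzq bkx iwybk
Hunk 6: at line 1 remove [auy,ayz] add [nuz,yoi,dwx] -> 9 lines: jua nuz yoi dwx vvs ddxjr xdzq bkx iwybk
Hunk 7: at line 5 remove [ddxjr,xdzq] add [cml,ivhfn] -> 9 lines: jua nuz yoi dwx vvs cml ivhfn bkx iwybk
Final line 4: dwx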